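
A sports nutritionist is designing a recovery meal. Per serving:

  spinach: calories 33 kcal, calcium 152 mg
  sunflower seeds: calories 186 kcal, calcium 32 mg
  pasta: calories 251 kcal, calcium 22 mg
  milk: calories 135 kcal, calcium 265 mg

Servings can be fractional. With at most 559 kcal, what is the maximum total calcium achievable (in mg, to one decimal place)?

2574.8 mg

Calcium per kcal: spinach 4.606, milk 1.963, sunflower seeds 0.172, pasta 0.08765.
With no serving limits, spend the whole calories allowance on spinach: 559 kcal / 33 kcal × 152 mg = 2574.8 mg.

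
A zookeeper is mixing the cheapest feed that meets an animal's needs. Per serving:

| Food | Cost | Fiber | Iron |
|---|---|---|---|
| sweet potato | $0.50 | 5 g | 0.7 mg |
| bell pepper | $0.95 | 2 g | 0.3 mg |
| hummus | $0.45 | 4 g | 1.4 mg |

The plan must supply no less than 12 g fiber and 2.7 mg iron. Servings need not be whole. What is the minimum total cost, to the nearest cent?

This is a tiny linear program; its minimum lies at a vertex of the feasible set. List the vertices and price them.
sweet potato only: max(12/5, 2.7/0.7) = 3.857 servings → $1.93.
bell pepper only: max(12/2, 2.7/0.3) = 9 servings → $8.55.
hummus only: max(12/4, 2.7/1.4) = 3 servings → $1.35.
sweet potato + bell pepper with both targets exact would need a negative amount; discard.
sweet potato + hummus with both tight: 1.429 servings and 1.214 servings → $1.26.
bell pepper + hummus with both tight: 3.75 servings and 1.125 servings → $4.07.
Cheapest feasible corner: $1.26.

$1.26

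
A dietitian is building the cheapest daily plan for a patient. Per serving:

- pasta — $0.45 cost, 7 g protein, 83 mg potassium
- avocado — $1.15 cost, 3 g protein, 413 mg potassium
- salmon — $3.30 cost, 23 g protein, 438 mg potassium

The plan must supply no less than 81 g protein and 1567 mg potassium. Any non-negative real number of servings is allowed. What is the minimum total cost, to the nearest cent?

The cheapest plan sits at a corner of the feasible region — with two constraints it uses at most two foods.
pasta only: max(81/7, 1567/83) = 18.88 servings → $8.50.
avocado only: max(81/3, 1567/413) = 27 servings → $31.05.
salmon only: max(81/23, 1567/438) = 3.578 servings → $11.81.
pasta + avocado with both tight: 10.88 servings and 1.607 servings → $6.75.
pasta + salmon with both targets exact would need a negative amount; discard.
avocado + salmon with both tight: 0.06878 servings and 3.513 servings → $11.67.
Cheapest feasible corner: $6.75.

$6.75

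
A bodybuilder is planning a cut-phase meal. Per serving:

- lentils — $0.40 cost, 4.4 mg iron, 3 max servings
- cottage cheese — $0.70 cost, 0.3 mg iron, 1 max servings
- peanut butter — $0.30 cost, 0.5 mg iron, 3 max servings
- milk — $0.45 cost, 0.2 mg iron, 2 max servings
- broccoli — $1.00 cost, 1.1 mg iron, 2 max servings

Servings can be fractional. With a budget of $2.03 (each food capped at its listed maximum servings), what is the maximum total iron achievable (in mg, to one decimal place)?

14.6 mg

Iron per dollar: lentils 11, peanut butter 1.667, broccoli 1.1, milk 0.4444, cottage cheese 0.4286.
Take 3 servings of lentils: spends $1.20, +13.2 mg iron (running total 13.2 mg).
Take 2.767 servings of peanut butter: spends $0.83, +1.4 mg iron (running total 14.6 mg).
Greedy by best ratio exhausts the cost allowance optimally: 14.6 mg.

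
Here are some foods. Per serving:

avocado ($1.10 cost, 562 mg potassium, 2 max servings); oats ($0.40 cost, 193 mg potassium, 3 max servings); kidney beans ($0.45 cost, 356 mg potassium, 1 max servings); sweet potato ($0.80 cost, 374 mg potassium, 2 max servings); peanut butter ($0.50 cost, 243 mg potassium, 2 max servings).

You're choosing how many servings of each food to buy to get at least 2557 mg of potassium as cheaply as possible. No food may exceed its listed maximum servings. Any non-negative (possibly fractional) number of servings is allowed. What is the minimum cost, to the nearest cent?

$4.88

Cost per mg of potassium: kidney beans $0.0013, avocado $0.0020, peanut butter $0.0021, oats $0.0021, sweet potato $0.0021.
Take 1 serving of kidney beans: +356.0 mg potassium for $0.45 (total $0.45, still need 2201.0 mg).
Take 2 servings of avocado: +1124.0 mg potassium for $2.20 (total $2.65, still need 1077.0 mg).
Take 2 servings of peanut butter: +486.0 mg potassium for $1.00 (total $3.65, still need 591.0 mg).
Take 3 servings of oats: +579.0 mg potassium for $1.20 (total $4.85, still need 12.0 mg).
Take 0.03209 servings of sweet potato: +12.0 mg potassium for $0.03 (total $4.88, still need 0.0 mg).
Greedy by cheapest-per-mg is optimal for a single linear constraint, so the minimum cost is $4.88.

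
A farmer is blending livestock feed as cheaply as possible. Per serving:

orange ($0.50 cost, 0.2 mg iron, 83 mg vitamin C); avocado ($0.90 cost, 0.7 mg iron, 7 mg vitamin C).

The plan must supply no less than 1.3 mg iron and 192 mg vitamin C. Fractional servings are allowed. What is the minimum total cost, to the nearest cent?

Check every corner: each single food scaled to meet both minima, and each pair solved so both constraints bind.
orange only: max(1.3/0.2, 192/83) = 6.5 servings → $3.25.
avocado only: max(1.3/0.7, 192/7) = 27.43 servings → $24.69.
orange + avocado with both tight: 2.21 servings and 1.226 servings → $2.21.
Cheapest feasible corner: $2.21.

$2.21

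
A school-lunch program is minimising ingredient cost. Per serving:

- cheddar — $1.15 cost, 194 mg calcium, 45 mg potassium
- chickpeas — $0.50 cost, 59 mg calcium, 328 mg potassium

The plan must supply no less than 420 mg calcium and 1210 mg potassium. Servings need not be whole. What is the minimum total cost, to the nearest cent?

$3.02

A basic optimal solution has at most two foods positive. Try each food alone and each pair with both targets met exactly.
cheddar only: max(420/194, 1210/45) = 26.89 servings → $30.92.
chickpeas only: max(420/59, 1210/328) = 7.119 servings → $3.56.
cheddar + chickpeas with both tight: 1.088 servings and 3.54 servings → $3.02.
The minimum over all feasible corners is $3.02.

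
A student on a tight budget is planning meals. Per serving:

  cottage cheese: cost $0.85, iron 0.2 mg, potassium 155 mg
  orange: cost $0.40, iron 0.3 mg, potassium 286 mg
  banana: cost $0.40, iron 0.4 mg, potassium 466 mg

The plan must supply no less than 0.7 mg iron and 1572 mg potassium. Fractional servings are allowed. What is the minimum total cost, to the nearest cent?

$1.35

With two linear requirements the optimum uses one or two foods; enumerate the corners.
cottage cheese only: max(0.7/0.2, 1572/155) = 10.14 servings → $8.62.
orange only: max(0.7/0.3, 1572/286) = 5.497 servings → $2.20.
banana only: max(0.7/0.4, 1572/466) = 3.373 servings → $1.35.
cottage cheese + orange: the both-tight solution has a negative serving — not a feasible corner.
cottage cheese + banana with both targets exact would need a negative amount; discard.
orange + banana: intersection lies outside the first quadrant.
The minimum over all feasible corners is $1.35.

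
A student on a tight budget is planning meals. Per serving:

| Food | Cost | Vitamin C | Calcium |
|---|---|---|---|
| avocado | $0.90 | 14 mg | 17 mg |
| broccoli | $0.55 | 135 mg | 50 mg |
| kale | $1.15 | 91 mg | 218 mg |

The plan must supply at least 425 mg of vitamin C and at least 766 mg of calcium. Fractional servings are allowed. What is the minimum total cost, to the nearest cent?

$4.30

With two linear requirements the optimum uses one or two foods; enumerate the corners.
avocado only: max(425/14, 766/17) = 45.06 servings → $40.55.
broccoli only: max(425/135, 766/50) = 15.32 servings → $8.43.
kale only: max(425/91, 766/218) = 4.67 servings → $5.37.
avocado + broccoli: the both-tight solution has a negative serving — not a feasible corner.
avocado + kale with both tight: 15.25 servings and 2.325 servings → $16.39.
broccoli + kale with both tight: 0.9222 servings and 3.302 servings → $4.30.
Cheapest feasible corner: $4.30.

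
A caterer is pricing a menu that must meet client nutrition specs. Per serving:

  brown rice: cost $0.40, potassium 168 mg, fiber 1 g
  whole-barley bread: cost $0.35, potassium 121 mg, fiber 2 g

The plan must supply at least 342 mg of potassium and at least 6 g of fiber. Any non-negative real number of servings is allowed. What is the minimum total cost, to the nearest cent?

Minimising a linear cost over {potassium ≥ 342, fiber ≥ 6, servings ≥ 0} — the optimum is at a vertex, using one or two foods.
brown rice only: max(342/168, 6/1) = 6 servings → $2.40.
whole-barley bread only: max(342/121, 6/2) = 3 servings → $1.05.
brown rice + whole-barley bread: the both-tight solution has a negative serving — not a feasible corner.
Cheapest feasible corner: $1.05.

$1.05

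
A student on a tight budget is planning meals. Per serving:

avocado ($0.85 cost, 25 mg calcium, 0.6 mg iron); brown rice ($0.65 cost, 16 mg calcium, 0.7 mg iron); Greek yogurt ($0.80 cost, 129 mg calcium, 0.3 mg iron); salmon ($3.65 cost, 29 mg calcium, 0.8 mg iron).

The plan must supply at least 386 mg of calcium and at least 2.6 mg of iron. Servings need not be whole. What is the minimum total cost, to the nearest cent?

Minimising a linear cost over {calcium ≥ 386, iron ≥ 2.6, servings ≥ 0} — the optimum is at a vertex, using one or two foods.
avocado only: max(386/25, 2.6/0.6) = 15.44 servings → $13.12.
brown rice only: max(386/16, 2.6/0.7) = 24.12 servings → $15.68.
Greek yogurt only: max(386/129, 2.6/0.3) = 8.667 servings → $6.93.
salmon only: max(386/29, 2.6/0.8) = 13.31 servings → $48.58.
avocado + brown rice: intersection lies outside the first quadrant.
avocado + Greek yogurt with both tight: 3.142 servings and 2.383 servings → $4.58.
avocado + salmon with both targets exact would need a negative amount; discard.
brown rice + Greek yogurt with both tight: 2.568 servings and 2.674 servings → $3.81.
brown rice + salmon: intersection lies outside the first quadrant.
Greek yogurt + salmon with both tight: 2.47 servings and 2.324 servings → $10.46.
So the least-cost plan costs $3.81.

$3.81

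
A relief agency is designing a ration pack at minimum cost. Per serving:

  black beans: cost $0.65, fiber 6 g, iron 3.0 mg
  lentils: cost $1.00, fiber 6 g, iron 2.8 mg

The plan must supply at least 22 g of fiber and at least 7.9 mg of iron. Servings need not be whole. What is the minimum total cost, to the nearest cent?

$2.38

black beans only: max(22/6, 7.9/3.0) = 3.667 servings → $2.38.
lentils only: max(22/6, 7.9/2.8) = 3.667 servings → $3.67.
black beans + lentils with both targets exact would need a negative amount; discard.
Cheapest feasible corner: $2.38.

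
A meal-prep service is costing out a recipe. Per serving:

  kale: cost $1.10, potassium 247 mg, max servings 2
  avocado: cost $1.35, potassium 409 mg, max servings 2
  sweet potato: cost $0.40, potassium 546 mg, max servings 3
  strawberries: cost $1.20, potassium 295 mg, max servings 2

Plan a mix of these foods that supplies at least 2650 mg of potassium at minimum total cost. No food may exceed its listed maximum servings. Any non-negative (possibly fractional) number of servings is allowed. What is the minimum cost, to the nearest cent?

Cost per mg of potassium: sweet potato $0.0007, avocado $0.0033, strawberries $0.0041, kale $0.0045.
Take 3 servings of sweet potato: +1638.0 mg potassium for $1.20 (total $1.20, still need 1012.0 mg).
Take 2 servings of avocado: +818.0 mg potassium for $2.70 (total $3.90, still need 194.0 mg).
Take 0.6576 servings of strawberries: +194.0 mg potassium for $0.79 (total $4.69, still need 0.0 mg).
Greedy by cheapest-per-mg is optimal for a single linear constraint, so the minimum cost is $4.69.

$4.69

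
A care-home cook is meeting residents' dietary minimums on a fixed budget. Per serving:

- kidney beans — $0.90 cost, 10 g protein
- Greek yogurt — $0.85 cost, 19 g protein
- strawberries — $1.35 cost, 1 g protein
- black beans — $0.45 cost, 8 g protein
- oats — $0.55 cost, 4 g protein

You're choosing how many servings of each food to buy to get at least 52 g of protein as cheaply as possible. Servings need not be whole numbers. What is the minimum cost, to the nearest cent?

$2.33

Cost per g of protein: Greek yogurt $0.0447, black beans $0.0563, kidney beans $0.0900, oats $0.1375, strawberries $1.3500.
With no serving limits, use only Greek yogurt: 52 g / 19 g = 2.737 servings × $0.85 = $2.33.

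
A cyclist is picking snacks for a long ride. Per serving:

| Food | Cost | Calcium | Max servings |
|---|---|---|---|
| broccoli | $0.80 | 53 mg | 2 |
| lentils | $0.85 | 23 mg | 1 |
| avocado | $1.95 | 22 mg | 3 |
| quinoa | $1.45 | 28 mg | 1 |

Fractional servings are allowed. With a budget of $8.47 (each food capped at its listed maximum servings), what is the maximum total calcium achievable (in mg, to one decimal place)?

208.6 mg

Calcium per dollar: broccoli 66.25, lentils 27.06, quinoa 19.31, avocado 11.28.
Take 2 servings of broccoli: spends $1.60, +106.0 mg calcium (running total 106.0 mg).
Take 1 serving of lentils: spends $0.85, +23.0 mg calcium (running total 129.0 mg).
Take 1 serving of quinoa: spends $1.45, +28.0 mg calcium (running total 157.0 mg).
Take 2.344 servings of avocado: spends $4.57, +51.6 mg calcium (running total 208.6 mg).
Filling greedily by calcium-per-dollar is optimal for one linear limit, giving 208.6 mg.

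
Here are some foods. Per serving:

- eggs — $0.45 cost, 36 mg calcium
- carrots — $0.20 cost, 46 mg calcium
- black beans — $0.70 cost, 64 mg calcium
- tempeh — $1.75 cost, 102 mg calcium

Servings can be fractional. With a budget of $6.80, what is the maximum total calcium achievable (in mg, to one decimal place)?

1564.0 mg

Calcium per dollar: carrots 230, black beans 91.43, eggs 80, tempeh 58.29.
With no serving limits, spend the whole cost allowance on carrots: $6.80 / $0.20 × 46 mg = 1564.0 mg.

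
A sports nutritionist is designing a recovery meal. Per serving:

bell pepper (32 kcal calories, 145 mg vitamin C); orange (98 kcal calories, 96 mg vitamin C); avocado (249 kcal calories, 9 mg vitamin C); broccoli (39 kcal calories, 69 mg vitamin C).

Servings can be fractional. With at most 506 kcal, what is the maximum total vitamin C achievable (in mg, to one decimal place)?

Vitamin C per kcal: bell pepper 4.531, broccoli 1.769, orange 0.9796, avocado 0.03614.
With no serving limits, spend the whole calories allowance on bell pepper: 506 kcal / 32 kcal × 145 mg = 2292.8 mg.

2292.8 mg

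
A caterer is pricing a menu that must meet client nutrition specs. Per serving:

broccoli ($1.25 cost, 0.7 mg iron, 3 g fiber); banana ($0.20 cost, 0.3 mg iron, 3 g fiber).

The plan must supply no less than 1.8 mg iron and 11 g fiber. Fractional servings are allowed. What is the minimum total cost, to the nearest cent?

An LP optimum is at a vertex; with two nutrient constraints at most two foods are used. Check each candidate.
broccoli only: max(1.8/0.7, 11/3) = 3.667 servings → $4.58.
banana only: max(1.8/0.3, 11/3) = 6 servings → $1.20.
broccoli + banana with both tight: 1.75 servings and 1.917 servings → $2.57.
The minimum over all feasible corners is $1.20.

$1.20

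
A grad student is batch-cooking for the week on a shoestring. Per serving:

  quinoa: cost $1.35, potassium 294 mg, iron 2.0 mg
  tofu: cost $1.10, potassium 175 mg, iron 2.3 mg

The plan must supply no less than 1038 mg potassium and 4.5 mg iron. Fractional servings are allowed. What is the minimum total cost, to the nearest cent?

For a min-cost LP with two ≥-constraints, a basic feasible solution has at most two positive variables.
quinoa only: max(1038/294, 4.5/2.0) = 3.531 servings → $4.77.
tofu only: max(1038/175, 4.5/2.3) = 5.931 servings → $6.52.
quinoa + tofu: intersection lies outside the first quadrant.
So the least-cost plan costs $4.77.

$4.77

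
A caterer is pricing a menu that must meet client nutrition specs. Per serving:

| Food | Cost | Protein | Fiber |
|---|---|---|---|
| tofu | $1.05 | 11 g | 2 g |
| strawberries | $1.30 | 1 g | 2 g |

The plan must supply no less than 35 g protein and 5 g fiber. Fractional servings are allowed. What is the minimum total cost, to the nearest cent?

For a min-cost LP with two ≥-constraints, a basic feasible solution has at most two positive variables.
tofu only: max(35/11, 5/2) = 3.182 servings → $3.34.
strawberries only: max(35/1, 5/2) = 35 servings → $45.50.
tofu + strawberries with both targets exact would need a negative amount; discard.
So the least-cost plan costs $3.34.

$3.34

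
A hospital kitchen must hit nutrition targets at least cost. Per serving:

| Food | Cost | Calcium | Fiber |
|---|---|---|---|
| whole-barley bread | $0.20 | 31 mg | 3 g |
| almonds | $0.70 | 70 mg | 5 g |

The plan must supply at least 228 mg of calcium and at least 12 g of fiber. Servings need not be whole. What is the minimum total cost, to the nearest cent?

Check every corner: each single food scaled to meet both minima, and each pair solved so both constraints bind.
whole-barley bread only: max(228/31, 12/3) = 7.355 servings → $1.47.
almonds only: max(228/70, 12/5) = 3.257 servings → $2.28.
whole-barley bread + almonds with both targets exact would need a negative amount; discard.
So the least-cost plan costs $1.47.

$1.47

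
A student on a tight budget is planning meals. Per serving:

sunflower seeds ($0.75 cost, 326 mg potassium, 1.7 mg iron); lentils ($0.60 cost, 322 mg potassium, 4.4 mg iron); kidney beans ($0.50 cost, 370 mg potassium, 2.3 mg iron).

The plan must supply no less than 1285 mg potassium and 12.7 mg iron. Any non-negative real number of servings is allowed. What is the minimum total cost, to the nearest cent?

$2.06

A basic optimal solution has at most two foods positive. Try each food alone and each pair with both targets met exactly.
sunflower seeds only: max(1285/326, 12.7/1.7) = 7.471 servings → $5.60.
lentils only: max(1285/322, 12.7/4.4) = 3.991 servings → $2.39.
kidney beans only: max(1285/370, 12.7/2.3) = 5.522 servings → $2.76.
sunflower seeds + lentils with both tight: 1.764 servings and 2.205 servings → $2.65.
sunflower seeds + kidney beans with both targets exact would need a negative amount; discard.
lentils + kidney beans with both tight: 1.965 servings and 1.763 servings → $2.06.
So the least-cost plan costs $2.06.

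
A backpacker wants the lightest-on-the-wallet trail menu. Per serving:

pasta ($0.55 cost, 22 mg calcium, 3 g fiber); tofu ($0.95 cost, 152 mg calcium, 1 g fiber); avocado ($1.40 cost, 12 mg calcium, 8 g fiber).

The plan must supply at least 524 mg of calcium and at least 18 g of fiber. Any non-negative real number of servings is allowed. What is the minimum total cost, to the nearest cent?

$5.38

This is a tiny linear program; its minimum lies at a vertex of the feasible set. List the vertices and price them.
pasta only: max(524/22, 18/3) = 23.82 servings → $13.10.
tofu only: max(524/152, 18/1) = 18 servings → $17.10.
avocado only: max(524/12, 18/8) = 43.67 servings → $61.13.
pasta + tofu with both tight: 5.097 servings and 2.71 servings → $5.38.
pasta + avocado: intersection lies outside the first quadrant.
tofu + avocado with both tight: 3.302 servings and 1.837 servings → $5.71.
The minimum over all feasible corners is $5.38.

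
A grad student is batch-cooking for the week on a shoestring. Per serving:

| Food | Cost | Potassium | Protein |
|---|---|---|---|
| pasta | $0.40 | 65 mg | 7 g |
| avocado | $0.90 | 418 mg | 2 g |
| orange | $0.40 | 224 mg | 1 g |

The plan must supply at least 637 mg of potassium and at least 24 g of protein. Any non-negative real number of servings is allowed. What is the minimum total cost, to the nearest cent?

$2.03

This is a tiny linear program; its minimum lies at a vertex of the feasible set. List the vertices and price them.
pasta only: max(637/65, 24/7) = 9.8 servings → $3.92.
avocado only: max(637/418, 24/2) = 12 servings → $10.80.
orange only: max(637/224, 24/1) = 24 servings → $9.60.
pasta + avocado with both tight: 3.132 servings and 1.037 servings → $2.19.
pasta + orange with both tight: 3.153 servings and 1.929 servings → $2.03.
avocado + orange with both targets exact would need a negative amount; discard.
So the least-cost plan costs $2.03.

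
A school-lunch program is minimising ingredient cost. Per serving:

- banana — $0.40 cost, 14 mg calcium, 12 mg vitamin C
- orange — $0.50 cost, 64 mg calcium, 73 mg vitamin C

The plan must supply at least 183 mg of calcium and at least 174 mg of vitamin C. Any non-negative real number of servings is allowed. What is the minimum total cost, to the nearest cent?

$1.43

At the optimum either one food covers both requirements or two foods hit both targets exactly; no other combination can be cheaper.
banana only: max(183/14, 174/12) = 14.5 servings → $5.80.
orange only: max(183/64, 174/73) = 2.859 servings → $1.43.
banana + orange with both tight: 8.752 servings and 0.9449 servings → $3.97.
So the least-cost plan costs $1.43.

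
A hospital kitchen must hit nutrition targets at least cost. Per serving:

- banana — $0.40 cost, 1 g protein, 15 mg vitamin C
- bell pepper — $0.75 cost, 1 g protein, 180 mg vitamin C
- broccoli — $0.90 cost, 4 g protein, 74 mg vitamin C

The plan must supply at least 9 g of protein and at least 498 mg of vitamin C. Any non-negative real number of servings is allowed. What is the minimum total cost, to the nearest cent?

$3.10

A basic optimal solution has at most two foods positive. Try each food alone and each pair with both targets met exactly.
banana only: max(9/1, 498/15) = 33.2 servings → $13.28.
bell pepper only: max(9/1, 498/180) = 9 servings → $6.75.
broccoli only: max(9/4, 498/74) = 6.73 servings → $6.06.
banana + bell pepper with both tight: 6.8 servings and 2.2 servings → $4.37.
banana + broccoli: the both-tight solution has a negative serving — not a feasible corner.
bell pepper + broccoli with both tight: 2.053 servings and 1.737 servings → $3.10.
The minimum over all feasible corners is $3.10.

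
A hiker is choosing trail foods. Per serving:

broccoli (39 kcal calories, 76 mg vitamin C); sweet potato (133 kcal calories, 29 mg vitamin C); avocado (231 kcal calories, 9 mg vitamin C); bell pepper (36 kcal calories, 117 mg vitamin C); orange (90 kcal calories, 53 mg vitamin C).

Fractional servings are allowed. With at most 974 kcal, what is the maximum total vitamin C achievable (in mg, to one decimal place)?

Vitamin C per kcal: bell pepper 3.25, broccoli 1.949, orange 0.5889, sweet potato 0.218, avocado 0.03896.
With no serving limits, spend the whole calories allowance on bell pepper: 974 kcal / 36 kcal × 117 mg = 3165.5 mg.

3165.5 mg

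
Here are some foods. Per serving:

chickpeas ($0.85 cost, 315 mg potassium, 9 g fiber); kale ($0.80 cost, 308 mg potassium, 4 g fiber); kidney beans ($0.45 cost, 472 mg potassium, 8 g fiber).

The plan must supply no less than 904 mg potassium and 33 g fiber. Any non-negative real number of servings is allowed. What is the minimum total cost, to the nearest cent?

$1.86

For a min-cost LP with two ≥-constraints, a basic feasible solution has at most two positive variables.
chickpeas only: max(904/315, 33/9) = 3.667 servings → $3.12.
kale only: max(904/308, 33/4) = 8.25 servings → $6.60.
kidney beans only: max(904/472, 33/8) = 4.125 servings → $1.86.
chickpeas + kale: the both-tight solution has a negative serving — not a feasible corner.
chickpeas + kidney beans: intersection lies outside the first quadrant.
kale + kidney beans: the both-tight solution has a negative serving — not a feasible corner.
The minimum over all feasible corners is $1.86.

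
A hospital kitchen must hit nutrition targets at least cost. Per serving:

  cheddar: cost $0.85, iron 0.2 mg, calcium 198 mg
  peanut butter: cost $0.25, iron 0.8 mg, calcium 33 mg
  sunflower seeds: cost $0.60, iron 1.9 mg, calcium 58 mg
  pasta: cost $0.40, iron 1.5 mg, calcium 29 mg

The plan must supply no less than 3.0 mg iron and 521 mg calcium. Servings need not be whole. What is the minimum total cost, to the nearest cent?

$2.59

Check every corner: each single food scaled to meet both minima, and each pair solved so both constraints bind.
cheddar only: max(3.0/0.2, 521/198) = 15 servings → $12.75.
peanut butter only: max(3.0/0.8, 521/33) = 15.79 servings → $3.95.
sunflower seeds only: max(3.0/1.9, 521/58) = 8.983 servings → $5.39.
pasta only: max(3.0/1.5, 521/29) = 17.97 servings → $7.19.
cheddar + peanut butter with both tight: 2.094 servings and 3.227 servings → $2.59.
cheddar + sunflower seeds with both tight: 2.238 servings and 1.343 servings → $2.71.
cheddar + pasta with both tight: 2.385 servings and 1.682 servings → $2.70.
peanut butter + sunflower seeds: intersection lies outside the first quadrant.
peanut butter + pasta: intersection lies outside the first quadrant.
sunflower seeds + pasta: intersection lies outside the first quadrant.
The minimum over all feasible corners is $2.59.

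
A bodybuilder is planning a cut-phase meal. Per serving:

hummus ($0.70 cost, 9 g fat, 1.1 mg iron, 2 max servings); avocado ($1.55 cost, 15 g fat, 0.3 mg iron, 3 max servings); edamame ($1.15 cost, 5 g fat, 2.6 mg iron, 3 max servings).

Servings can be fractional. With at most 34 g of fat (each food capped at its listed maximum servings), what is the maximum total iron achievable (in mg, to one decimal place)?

Iron per g fat: edamame 0.52, hummus 0.1222, avocado 0.02.
Take 3 servings of edamame: uses 15 g fat, +7.8 mg iron (running total 7.8 mg).
Take 2 servings of hummus: uses 18 g fat, +2.2 mg iron (running total 10.0 mg).
Take 0.06667 servings of avocado: uses 1 g fat, +0.0 mg iron (running total 10.0 mg).
Greedy by best ratio exhausts the fat allowance optimally: 10.0 mg.

10.0 mg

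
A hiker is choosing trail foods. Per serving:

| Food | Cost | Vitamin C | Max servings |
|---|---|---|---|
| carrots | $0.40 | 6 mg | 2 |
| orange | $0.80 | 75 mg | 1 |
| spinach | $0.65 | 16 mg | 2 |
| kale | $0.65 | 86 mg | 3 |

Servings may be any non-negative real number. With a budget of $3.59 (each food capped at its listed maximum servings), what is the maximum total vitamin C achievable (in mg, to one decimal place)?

353.7 mg

Vitamin C per dollar: kale 132.3, orange 93.75, spinach 24.62, carrots 15.
Take 3 servings of kale: spends $1.95, +258.0 mg vitamin C (running total 258.0 mg).
Take 1 serving of orange: spends $0.80, +75.0 mg vitamin C (running total 333.0 mg).
Take 1.292 servings of spinach: spends $0.84, +20.7 mg vitamin C (running total 353.7 mg).
Filling greedily by vitamin C-per-dollar is optimal for one linear limit, giving 353.7 mg.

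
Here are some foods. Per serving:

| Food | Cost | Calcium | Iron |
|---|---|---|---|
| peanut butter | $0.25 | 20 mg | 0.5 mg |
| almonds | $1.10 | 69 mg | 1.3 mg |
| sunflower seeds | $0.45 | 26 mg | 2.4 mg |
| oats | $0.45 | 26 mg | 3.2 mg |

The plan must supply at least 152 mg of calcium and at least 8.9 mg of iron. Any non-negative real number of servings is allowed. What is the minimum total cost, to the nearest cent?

$2.15

An LP optimum is at a vertex; with two nutrient constraints at most two foods are used. Check each candidate.
peanut butter only: max(152/20, 8.9/0.5) = 17.8 servings → $4.45.
almonds only: max(152/69, 8.9/1.3) = 6.846 servings → $7.53.
sunflower seeds only: max(152/26, 8.9/2.4) = 5.846 servings → $2.63.
oats only: max(152/26, 8.9/3.2) = 5.846 servings → $2.63.
peanut butter + almonds: intersection lies outside the first quadrant.
peanut butter + sunflower seeds with both tight: 3.811 servings and 2.914 servings → $2.26.
peanut butter + oats with both tight: 5 servings and 2 servings → $2.15.
almonds + sunflower seeds with both tight: 1.012 servings and 3.16 servings → $2.54.
almonds + oats with both tight: 1.364 servings and 2.227 servings → $2.50.
sunflower seeds + oats with both targets exact would need a negative amount; discard.
Cheapest feasible corner: $2.15.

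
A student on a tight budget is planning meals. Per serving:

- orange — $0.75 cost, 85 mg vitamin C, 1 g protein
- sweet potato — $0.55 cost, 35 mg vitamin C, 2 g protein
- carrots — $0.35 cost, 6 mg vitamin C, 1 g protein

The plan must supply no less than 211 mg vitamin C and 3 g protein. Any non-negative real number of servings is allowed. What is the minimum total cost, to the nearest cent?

With two linear requirements the optimum uses one or two foods; enumerate the corners.
orange only: max(211/85, 3/1) = 3 servings → $2.25.
sweet potato only: max(211/35, 3/2) = 6.029 servings → $3.32.
carrots only: max(211/6, 3/1) = 35.17 servings → $12.31.
orange + sweet potato with both tight: 2.348 servings and 0.3259 servings → $1.94.
orange + carrots with both tight: 2.443 servings and 0.557 servings → $2.03.
sweet potato + carrots with both targets exact would need a negative amount; discard.
So the least-cost plan costs $1.94.

$1.94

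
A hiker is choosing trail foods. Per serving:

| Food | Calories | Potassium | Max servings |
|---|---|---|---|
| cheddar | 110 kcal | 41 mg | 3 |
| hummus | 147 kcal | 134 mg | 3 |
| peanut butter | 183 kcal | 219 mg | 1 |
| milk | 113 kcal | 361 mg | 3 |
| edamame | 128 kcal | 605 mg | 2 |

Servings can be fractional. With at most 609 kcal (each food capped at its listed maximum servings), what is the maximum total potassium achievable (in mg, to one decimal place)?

Potassium per kcal: edamame 4.727, milk 3.195, peanut butter 1.197, hummus 0.9116, cheddar 0.3727.
Take 2 servings of edamame: uses 256 kcal, +1210.0 mg potassium (running total 1210.0 mg).
Take 3 servings of milk: uses 339 kcal, +1083.0 mg potassium (running total 2293.0 mg).
Take 0.0765 servings of peanut butter: uses 14 kcal, +16.8 mg potassium (running total 2309.8 mg).
Filling greedily by potassium-per-kcal is optimal for one linear limit, giving 2309.8 mg.

2309.8 mg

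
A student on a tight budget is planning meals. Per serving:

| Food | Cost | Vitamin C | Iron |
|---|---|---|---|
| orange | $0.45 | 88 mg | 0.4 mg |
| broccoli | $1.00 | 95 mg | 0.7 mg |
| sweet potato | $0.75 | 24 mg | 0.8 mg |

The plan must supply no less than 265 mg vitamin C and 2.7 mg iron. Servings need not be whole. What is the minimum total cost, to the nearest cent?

$2.71

orange only: max(265/88, 2.7/0.4) = 6.75 servings → $3.04.
broccoli only: max(265/95, 2.7/0.7) = 3.857 servings → $3.86.
sweet potato only: max(265/24, 2.7/0.8) = 11.04 servings → $8.28.
orange + broccoli with both targets exact would need a negative amount; discard.
orange + sweet potato with both tight: 2.421 servings and 2.164 servings → $2.71.
broccoli + sweet potato with both tight: 2.486 servings and 1.199 servings → $3.39.
So the least-cost plan costs $2.71.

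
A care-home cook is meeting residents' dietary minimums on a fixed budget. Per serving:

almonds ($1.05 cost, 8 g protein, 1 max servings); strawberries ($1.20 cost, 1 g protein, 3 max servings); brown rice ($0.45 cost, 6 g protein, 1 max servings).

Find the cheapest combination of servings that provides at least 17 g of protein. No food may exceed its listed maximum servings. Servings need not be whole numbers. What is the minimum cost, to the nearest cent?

$5.10

Cost per g of protein: brown rice $0.0750, almonds $0.1313, strawberries $1.2000.
Take 1 serving of brown rice: +6.0 g protein for $0.45 (total $0.45, still need 11.0 g).
Take 1 serving of almonds: +8.0 g protein for $1.05 (total $1.50, still need 3.0 g).
Take 3 servings of strawberries: +3.0 g protein for $3.60 (total $5.10, still need 0.0 g).
Greedy by cheapest-per-g is optimal for a single linear constraint, so the minimum cost is $5.10.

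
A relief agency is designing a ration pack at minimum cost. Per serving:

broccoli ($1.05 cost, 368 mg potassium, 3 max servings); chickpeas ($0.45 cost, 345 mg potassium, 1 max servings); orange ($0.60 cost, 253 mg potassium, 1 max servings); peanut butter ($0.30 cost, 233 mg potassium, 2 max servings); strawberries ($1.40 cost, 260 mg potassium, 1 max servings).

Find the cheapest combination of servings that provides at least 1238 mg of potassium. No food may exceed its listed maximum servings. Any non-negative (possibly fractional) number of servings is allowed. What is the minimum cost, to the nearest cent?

Cost per mg of potassium: peanut butter $0.0013, chickpeas $0.0013, orange $0.0024, broccoli $0.0029, strawberries $0.0054.
Take 2 servings of peanut butter: +466.0 mg potassium for $0.60 (total $0.60, still need 772.0 mg).
Take 1 serving of chickpeas: +345.0 mg potassium for $0.45 (total $1.05, still need 427.0 mg).
Take 1 serving of orange: +253.0 mg potassium for $0.60 (total $1.65, still need 174.0 mg).
Take 0.4728 servings of broccoli: +174.0 mg potassium for $0.50 (total $2.15, still need 0.0 mg).
Greedy by cheapest-per-mg is optimal for a single linear constraint, so the minimum cost is $2.15.

$2.15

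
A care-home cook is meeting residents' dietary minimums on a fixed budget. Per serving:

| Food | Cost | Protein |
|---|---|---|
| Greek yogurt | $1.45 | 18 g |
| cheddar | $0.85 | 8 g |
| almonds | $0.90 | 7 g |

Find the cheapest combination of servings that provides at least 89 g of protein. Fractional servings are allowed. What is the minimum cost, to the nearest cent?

Cost per g of protein: Greek yogurt $0.0806, cheddar $0.1062, almonds $0.1286.
With no serving limits, use only Greek yogurt: 89 g / 18 g = 4.944 servings × $1.45 = $7.17.

$7.17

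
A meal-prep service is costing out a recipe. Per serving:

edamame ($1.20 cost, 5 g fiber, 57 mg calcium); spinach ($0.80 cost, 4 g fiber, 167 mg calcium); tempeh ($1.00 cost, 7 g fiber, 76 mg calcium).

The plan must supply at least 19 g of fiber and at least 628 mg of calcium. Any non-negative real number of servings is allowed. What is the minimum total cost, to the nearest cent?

Minimising a linear cost over {fiber ≥ 19, calcium ≥ 628, servings ≥ 0} — the optimum is at a vertex, using one or two foods.
edamame only: max(19/5, 628/57) = 11.02 servings → $13.22.
spinach only: max(19/4, 628/167) = 4.75 servings → $3.80.
tempeh only: max(19/7, 628/76) = 8.263 servings → $8.26.
edamame + spinach with both tight: 1.089 servings and 3.389 servings → $4.02.
edamame + tempeh: the both-tight solution has a negative serving — not a feasible corner.
spinach + tempeh with both tight: 3.413 servings and 0.7642 servings → $3.49.
The minimum over all feasible corners is $3.49.

$3.49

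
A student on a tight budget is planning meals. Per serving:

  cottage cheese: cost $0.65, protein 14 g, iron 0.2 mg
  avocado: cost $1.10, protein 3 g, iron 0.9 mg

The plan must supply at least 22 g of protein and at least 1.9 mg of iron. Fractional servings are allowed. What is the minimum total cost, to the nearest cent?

Compare the cost at each extreme point of the feasible region.
cottage cheese only: max(22/14, 1.9/0.2) = 9.5 servings → $6.17.
avocado only: max(22/3, 1.9/0.9) = 7.333 servings → $8.07.
cottage cheese + avocado with both tight: 1.175 servings and 1.85 servings → $2.80.
So the least-cost plan costs $2.80.

$2.80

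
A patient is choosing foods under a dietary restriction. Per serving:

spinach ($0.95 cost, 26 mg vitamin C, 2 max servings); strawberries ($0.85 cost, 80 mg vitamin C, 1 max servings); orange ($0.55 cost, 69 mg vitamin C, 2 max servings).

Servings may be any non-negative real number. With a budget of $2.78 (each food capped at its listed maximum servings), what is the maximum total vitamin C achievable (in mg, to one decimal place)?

Vitamin C per dollar: orange 125.5, strawberries 94.12, spinach 27.37.
Take 2 servings of orange: spends $1.10, +138.0 mg vitamin C (running total 138.0 mg).
Take 1 serving of strawberries: spends $0.85, +80.0 mg vitamin C (running total 218.0 mg).
Take 0.8737 servings of spinach: spends $0.83, +22.7 mg vitamin C (running total 240.7 mg).
Filling greedily by vitamin C-per-dollar is optimal for one linear limit, giving 240.7 mg.

240.7 mg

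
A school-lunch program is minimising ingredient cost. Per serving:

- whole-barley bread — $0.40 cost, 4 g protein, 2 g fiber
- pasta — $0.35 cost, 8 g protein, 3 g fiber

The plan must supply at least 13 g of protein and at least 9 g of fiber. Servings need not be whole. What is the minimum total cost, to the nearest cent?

$1.05

An LP optimum is at a vertex; with two nutrient constraints at most two foods are used. Check each candidate.
whole-barley bread only: max(13/4, 9/2) = 4.5 servings → $1.80.
pasta only: max(13/8, 9/3) = 3 servings → $1.05.
whole-barley bread + pasta: the both-tight solution has a negative serving — not a feasible corner.
Cheapest feasible corner: $1.05.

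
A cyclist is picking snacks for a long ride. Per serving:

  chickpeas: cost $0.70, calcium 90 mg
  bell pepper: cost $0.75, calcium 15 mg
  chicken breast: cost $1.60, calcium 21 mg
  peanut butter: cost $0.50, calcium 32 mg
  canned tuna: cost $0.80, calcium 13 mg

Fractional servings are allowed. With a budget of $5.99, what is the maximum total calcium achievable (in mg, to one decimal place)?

Calcium per dollar: chickpeas 128.6, peanut butter 64, bell pepper 20, canned tuna 16.25, chicken breast 13.12.
With no serving limits, spend the whole cost allowance on chickpeas: $5.99 / $0.70 × 90 mg = 770.1 mg.

770.1 mg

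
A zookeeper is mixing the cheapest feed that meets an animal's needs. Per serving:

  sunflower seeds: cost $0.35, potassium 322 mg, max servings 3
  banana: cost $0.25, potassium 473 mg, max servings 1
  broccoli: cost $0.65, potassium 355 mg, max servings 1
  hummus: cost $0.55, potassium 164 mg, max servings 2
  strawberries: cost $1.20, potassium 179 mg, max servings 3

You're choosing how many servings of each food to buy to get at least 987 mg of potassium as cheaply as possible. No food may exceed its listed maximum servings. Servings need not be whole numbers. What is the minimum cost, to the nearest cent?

Cost per mg of potassium: banana $0.0005, sunflower seeds $0.0011, broccoli $0.0018, hummus $0.0034, strawberries $0.0067.
Take 1 serving of banana: +473.0 mg potassium for $0.25 (total $0.25, still need 514.0 mg).
Take 1.596 servings of sunflower seeds: +514.0 mg potassium for $0.56 (total $0.81, still need 0.0 mg).
Filling from the cheapest source first is optimal under one linear minimum: $0.81.

$0.81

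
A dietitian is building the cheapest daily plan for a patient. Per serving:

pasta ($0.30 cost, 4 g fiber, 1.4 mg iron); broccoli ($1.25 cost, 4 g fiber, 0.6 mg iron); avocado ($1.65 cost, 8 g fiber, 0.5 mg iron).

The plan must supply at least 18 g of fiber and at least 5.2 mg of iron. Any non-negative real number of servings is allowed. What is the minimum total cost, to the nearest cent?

$1.35

Minimising a linear cost over {fiber ≥ 18, iron ≥ 5.2, servings ≥ 0} — the optimum is at a vertex, using one or two foods.
pasta only: max(18/4, 5.2/1.4) = 4.5 servings → $1.35.
broccoli only: max(18/4, 5.2/0.6) = 8.667 servings → $10.83.
avocado only: max(18/8, 5.2/0.5) = 10.4 servings → $17.16.
pasta + broccoli with both tight: 3.125 servings and 1.375 servings → $2.66.
pasta + avocado with both tight: 3.543 servings and 0.4783 servings → $1.85.
broccoli + avocado: intersection lies outside the first quadrant.
The minimum over all feasible corners is $1.35.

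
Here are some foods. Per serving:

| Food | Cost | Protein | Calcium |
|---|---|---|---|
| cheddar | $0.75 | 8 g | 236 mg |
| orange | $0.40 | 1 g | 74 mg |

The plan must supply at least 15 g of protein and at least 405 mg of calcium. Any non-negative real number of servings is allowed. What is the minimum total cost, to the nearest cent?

$1.41

The cheapest plan sits at a corner of the feasible region — with two constraints it uses at most two foods.
cheddar only: max(15/8, 405/236) = 1.875 servings → $1.41.
orange only: max(15/1, 405/74) = 15 servings → $6.00.
cheddar + orange: intersection lies outside the first quadrant.
So the least-cost plan costs $1.41.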